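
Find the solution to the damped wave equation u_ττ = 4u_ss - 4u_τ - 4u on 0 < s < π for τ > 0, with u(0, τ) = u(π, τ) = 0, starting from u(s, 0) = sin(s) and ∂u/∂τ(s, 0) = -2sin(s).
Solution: Substitute u = exp(-2τ)w, i.e. w = exp(2τ)u.
By the product rule, u_τ = exp(-2τ)(w_τ - 2w), u_ττ = exp(-2τ)(w_ττ - 4w_τ + 4w), u_ss = exp(-2τ)w_ss.
Substituting into the PDE and dividing by exp(-2τ): w_ττ - 4w_τ + 4w = 4w_ss - 4(w_τ - 2w) - 4w.
The lower-order terms cancel, leaving the standard wave equation w_ττ = 4w_ss.
Initial data for w: w(s,0) = u(s,0) = sin(s); w_τ(s,0) = u_τ(s,0) + 2u(s,0) = 0. The boundary conditions carry over: w(0,τ) = w(π,τ) = 0.
Solve for w:
  Using separation of variables w = X(s)T(τ):
  Eigenfunctions: sin(ns), n = 1, 2, 3, ...
  General solution: w(s, τ) = Σ [A_n cos(2n τ) + B_n sin(2n τ)] sin(ns)
  From w(s,0) = sin(s): A_1=1. From w_τ(s,0) = 0: all B_n = 0.
Hence w(s,τ) = sin(s)cos(2τ).
Transform back: u(s,τ) = exp(-2τ)w(s,τ).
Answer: u(s, τ) = exp(-2τ)sin(s)cos(2τ)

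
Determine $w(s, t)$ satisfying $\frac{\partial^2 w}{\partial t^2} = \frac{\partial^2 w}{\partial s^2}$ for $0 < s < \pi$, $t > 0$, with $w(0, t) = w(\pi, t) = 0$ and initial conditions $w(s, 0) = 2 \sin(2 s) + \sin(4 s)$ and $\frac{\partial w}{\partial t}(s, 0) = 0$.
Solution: Using separation of variables $w = X(s)T(t)$:
Eigenfunctions: $\sin(ns)$, $n = 1, 2, 3, \ldots$
General solution: $w(s, t) = \sum [A_n \cos(n t) + B_n \sin(n t)] \sin(ns)$
From $w(s,0) = 2 \sin(2 s) + \sin(4 s)$: $A_2=2, A_4=1$. From $w_t(s,0) = 0$: all $B_n = 0$.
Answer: $w(s, t) = 2 \sin(2 s) \cos(2 t) + \sin(4 s) \cos(4 t)$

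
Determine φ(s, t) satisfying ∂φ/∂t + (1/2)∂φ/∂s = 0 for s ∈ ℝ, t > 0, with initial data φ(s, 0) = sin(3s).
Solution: By method of characteristics (waves move right with speed 1/2):
Along characteristics s - (1/2)t = const, φ is constant, so φ(s,t) = f(s - (1/2)t) with f = φ(·, 0).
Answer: φ(s, t) = sin(3s - 3t/2)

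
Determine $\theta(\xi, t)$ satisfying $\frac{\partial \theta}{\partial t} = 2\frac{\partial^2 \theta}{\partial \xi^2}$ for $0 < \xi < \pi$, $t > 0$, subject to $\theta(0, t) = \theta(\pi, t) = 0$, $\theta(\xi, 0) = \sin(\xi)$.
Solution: Separating variables: $\theta = \sum c_n e^{-2n^2t} \sin(n\xi)$. From $\theta(\xi,0) = \sin(\xi)$: $c_1=1$.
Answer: $\theta(\xi, t) = e^{-2 t} \sin(\xi)$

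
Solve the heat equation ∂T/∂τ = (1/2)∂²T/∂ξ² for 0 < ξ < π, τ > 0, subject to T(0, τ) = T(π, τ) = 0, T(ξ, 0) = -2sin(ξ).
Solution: Separating variables: T = Σ c_n exp(-n²τ/2) sin(nξ). From T(ξ,0) = -2sin(ξ): c_1=-2.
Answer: T(ξ, τ) = -2exp(-τ/2)sin(ξ)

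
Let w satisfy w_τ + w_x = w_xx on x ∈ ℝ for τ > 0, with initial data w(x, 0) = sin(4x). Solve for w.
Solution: Change to a moving frame: let η = x - τ, σ = τ and write w(x,τ) = u(η,σ).
By the chain rule w_τ = u_σ - u_η, w_x = u_η, w_xx = u_ηη.
Then w_τ + w_x = u_σ: the advection term cancels and the PDE becomes the heat equation u_σ = u_ηη on η ∈ ℝ.
Initial data: u(η,0) = w(η,0) = sin(4η).
On η ∈ ℝ each mode satisfies (sin(nη))″ = -n² sin(nη), so exp(-n²σ) sin(nη) solves the heat equation; by superposition u(η,σ) = Σ c_n exp(-n²σ) sin(nη).
Reading off the coefficients: c_4=1, so u(η,σ) = exp(-16σ)sin(4η).
Substituting back η = x - τ, σ = τ: w(x,τ) = u(x - τ, τ).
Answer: w(x, τ) = exp(-16τ)sin(4x - 4τ)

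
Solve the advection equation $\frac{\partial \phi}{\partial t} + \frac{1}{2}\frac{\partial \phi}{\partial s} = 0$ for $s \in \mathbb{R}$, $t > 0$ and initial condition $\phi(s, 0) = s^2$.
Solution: By method of characteristics (waves move right with speed 1/2):
Along characteristics $s - \frac{1}{2}t =$ const, $\phi$ is constant, so $\phi(s,t) = f(s - \frac{1}{2}t)$ with $f = \phi( \cdot , 0)$.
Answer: $\phi(s, t) = s^2 -  s t + \frac{1}{4} t^2$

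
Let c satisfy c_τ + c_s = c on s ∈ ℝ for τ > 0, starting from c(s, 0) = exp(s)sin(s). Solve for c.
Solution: Substitute c = exp(s)u.
Then c_s = exp(s)(u_s + u), c_τ = exp(s)u_τ; substituting and dividing by exp(s), the lower-order terms cancel: u_τ + u_s = 0 (standard advection equation).
Data for u: u(s,0) = exp(-s)c(s,0) = sin(s).
By characteristics (ds/dτ = 1), u(s,τ) = f(s - τ) with f = u(·, 0).
So u(s,τ) = sin(s - τ), and c(s,τ) = exp(s)u(s,τ).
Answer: c(s, τ) = exp(s)sin(s - τ)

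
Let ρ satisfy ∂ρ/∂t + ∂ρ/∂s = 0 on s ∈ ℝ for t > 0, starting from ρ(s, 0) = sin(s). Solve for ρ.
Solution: By characteristics (ds/dt = 1), ρ(s,t) = f(s - t) with f = ρ(·, 0).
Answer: ρ(s, t) = sin(s - t)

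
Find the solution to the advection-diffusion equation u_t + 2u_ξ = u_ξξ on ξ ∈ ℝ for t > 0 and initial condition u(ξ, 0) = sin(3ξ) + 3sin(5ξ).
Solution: Change to a moving frame: let η = ξ - 2t, σ = t and write u(ξ,t) = w(η,σ).
By the chain rule u_t = w_σ - 2w_η, u_ξ = w_η, u_ξξ = w_ηη.
Then u_t + 2u_ξ = w_σ: the advection term cancels and the PDE becomes the heat equation w_σ = w_ηη on η ∈ ℝ.
Initial data: w(η,0) = u(η,0) = sin(3η) + 3sin(5η).
On η ∈ ℝ each mode satisfies (sin(nη))″ = -n² sin(nη), so exp(-n²σ) sin(nη) solves the heat equation; by superposition w(η,σ) = Σ c_n exp(-n²σ) sin(nη).
Reading off the coefficients: c_3=1, c_5=3, so w(η,σ) = exp(-9σ)sin(3η) + 3exp(-25σ)sin(5η).
Substituting back η = ξ - 2t, σ = t: u(ξ,t) = w(ξ - 2t, t).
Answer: u(ξ, t) = -exp(-9t)sin(6t - 3ξ) - 3exp(-25t)sin(10t - 5ξ)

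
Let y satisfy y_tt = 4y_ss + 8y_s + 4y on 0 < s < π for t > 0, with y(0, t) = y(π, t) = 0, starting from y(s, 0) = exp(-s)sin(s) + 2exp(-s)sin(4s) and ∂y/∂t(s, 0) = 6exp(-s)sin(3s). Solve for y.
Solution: Substitute y = exp(-s)u, i.e. u = exp(s)y.
By the product rule, y_s = exp(-s)(u_s - u), y_ss = exp(-s)(u_ss - 2u_s + u), y_tt = exp(-s)u_tt.
Substituting into the PDE and dividing by exp(-s): u_tt = 4(u_ss - 2u_s + u) + 8(u_s - u) + 4u.
The lower-order terms cancel, leaving the standard wave equation u_tt = 4u_ss.
Initial data for u: u(s,0) = exp(s)y(s,0) = sin(s) + 2sin(4s); u_t(s,0) = exp(s)y_t(s,0) = 6sin(3s). The boundary conditions carry over: u(0,t) = u(π,t) = 0.
Solve for u:
  Using separation of variables u = X(s)T(t):
  Eigenfunctions: sin(ns), n = 1, 2, 3, ...
  General solution: u(s, t) = Σ [A_n cos(2n t) + B_n sin(2n t)] sin(ns)
  From u(s,0) = sin(s) + 2sin(4s): A_1=1, A_4=2. From u_t(s,0) = 6sin(3s), using u_t(s,0) = Σ ω_n B_n sin(ns) with ω_n = 2n: B_3 = 6/6 = 1.
Hence u(s,t) = sin(s)cos(2t) + sin(3s)sin(6t) + 2sin(4s)cos(8t).
Transform back: y(s,t) = exp(-s)u(s,t).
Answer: y(s, t) = exp(-s)sin(s)cos(2t) + exp(-s)sin(3s)sin(6t) + 2exp(-s)sin(4s)cos(8t)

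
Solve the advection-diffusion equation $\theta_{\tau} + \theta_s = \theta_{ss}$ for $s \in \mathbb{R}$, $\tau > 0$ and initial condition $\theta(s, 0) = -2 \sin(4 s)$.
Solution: Moving frame: $\eta = s - \tau$, $\sigma = \tau$, $\theta = u(\eta,\sigma)$, so $\theta_{\tau} = u_{\sigma} - u_{\eta}$ and $\theta_{ss} = u_{\eta\eta}$.
Hence $\theta_{\tau} + \theta_s = u_{\sigma}$ and the PDE becomes the heat equation $u_{\sigma} = u_{\eta\eta}$ on $\eta \in \mathbb{R}$.
Initial data: $u(\eta,0) = \theta(\eta,0) = -2 \sin(4 \eta)$. Each mode $\sin(n\eta)$ decays as $e^{-n^2\sigma}$ on $\mathbb{R}$, so $u(\eta,\sigma) = \sum c_n e^{-n^2\sigma} \sin(n\eta)$ with $c_4=-2$: $u(\eta,\sigma) = -2 e^{-16 \sigma} \sin(4 \eta)$.
Substituting back: $\theta(s,\tau) = u(s - \tau, \tau)$.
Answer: $\theta(s, \tau) = 2 e^{-16 \tau} \sin(4 \tau - 4 s)$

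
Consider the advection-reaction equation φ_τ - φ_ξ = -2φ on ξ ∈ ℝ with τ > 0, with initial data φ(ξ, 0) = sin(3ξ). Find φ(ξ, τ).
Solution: Substitute φ = exp(-2τ)u, i.e. u = exp(2τ)φ.
By the product rule, φ_τ = exp(-2τ)(u_τ - 2u), φ_ξ = exp(-2τ)u_ξ.
Substituting into the PDE and dividing by exp(-2τ): u_τ - 2u - u_ξ = -2u.
The lower-order terms cancel, leaving the standard advection equation u_τ - u_ξ = 0.
Initial data for u: u(ξ,0) = φ(ξ,0) = sin(3ξ).
Solve for u:
  By method of characteristics (waves move left with speed 1):
  Along characteristics ξ + τ = const, u is constant, so u(ξ,τ) = f(ξ + τ) with f = u(·, 0).
Hence u(ξ,τ) = sin(3ξ + 3τ).
Transform back: φ(ξ,τ) = exp(-2τ)u(ξ,τ).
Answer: φ(ξ, τ) = exp(-2τ)sin(3ξ + 3τ)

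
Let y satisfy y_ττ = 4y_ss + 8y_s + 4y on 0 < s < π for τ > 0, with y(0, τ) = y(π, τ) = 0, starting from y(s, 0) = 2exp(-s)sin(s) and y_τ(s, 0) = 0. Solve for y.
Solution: Substitute y = exp(-s)u.
Then y_s = exp(-s)(u_s - u), y_ss = exp(-s)(u_ss - 2u_s + u), y_ττ = exp(-s)u_ττ; substituting and dividing by exp(-s), the lower-order terms cancel: u_ττ = 4u_ss (standard wave equation).
Data for u: u(s,0) = exp(s)y(s,0) = 2sin(s); u_τ(s,0) = exp(s)y_τ(s,0) = 0. The boundary conditions carry over: u(0,τ) = u(π,τ) = 0.
Separating variables: u = Σ [A_n cos(ω_n τ) + B_n sin(ω_n τ)] sin(ns), ω_n = 2n. From ICs: A_1=2.
So u(s,τ) = 2sin(s)cos(2τ), and y(s,τ) = exp(-s)u(s,τ).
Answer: y(s, τ) = 2exp(-s)sin(s)cos(2τ)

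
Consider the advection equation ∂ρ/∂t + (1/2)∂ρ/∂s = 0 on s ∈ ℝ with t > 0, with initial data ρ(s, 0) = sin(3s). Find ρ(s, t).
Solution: By characteristics (ds/dt = 1/2), ρ(s,t) = f(s - (1/2)t) with f = ρ(·, 0).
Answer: ρ(s, t) = sin(3s - 3t/2)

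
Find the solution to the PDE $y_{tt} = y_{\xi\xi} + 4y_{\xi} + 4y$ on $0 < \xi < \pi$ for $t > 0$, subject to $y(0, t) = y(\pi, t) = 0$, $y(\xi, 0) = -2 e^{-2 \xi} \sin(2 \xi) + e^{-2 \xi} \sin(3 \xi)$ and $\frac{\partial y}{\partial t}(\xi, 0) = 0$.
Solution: Substitute $y = e^{-2\xi}u$, i.e. $u = e^{2\xi}y$.
By the product rule, $y_{\xi} = e^{-2\xi}(u_{\xi} - 2u)$, $y_{\xi\xi} = e^{-2\xi}(u_{\xi\xi} - 4u_{\xi} + 4u)$, $y_{tt} = e^{-2\xi}u_{tt}$.
Substituting into the PDE and dividing by $e^{-2\xi}$: $u_{tt} = (u_{\xi\xi} - 4u_{\xi} + 4u) + 4(u_{\xi} - 2u) + 4u$.
The lower-order terms cancel, leaving the standard wave equation $u_{tt} = u_{\xi\xi}$.
Initial data for $u$: $u(\xi,0) = e^{2\xi}y(\xi,0) = -2 \sin(2 \xi) + \sin(3 \xi)$; $u_t(\xi,0) = e^{2\xi}y_t(\xi,0) = 0$. The boundary conditions carry over: $u(0,t) = u(\pi,t) = 0$.
Solve for $u$:
  Using separation of variables $u = X(\xi)T(t)$:
  Eigenfunctions: $\sin(n\xi)$, $n = 1, 2, 3, \ldots$
  General solution: $u(\xi, t) = \sum [A_n \cos(n t) + B_n \sin(n t)] \sin(n\xi)$
  From $u(\xi,0) = -2 \sin(2 \xi) + \sin(3 \xi)$: $A_2=-2, A_3=1$. From $u_t(\xi,0) = 0$: all $B_n = 0$.
Hence $u(\xi,t) = -2 \sin(2 \xi) \cos(2 t) + \sin(3 \xi) \cos(3 t)$.
Transform back: $y(\xi,t) = e^{-2\xi}u(\xi,t)$.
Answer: $y(\xi, t) = -2 e^{-2 \xi} \sin(2 \xi) \cos(2 t) + e^{-2 \xi} \sin(3 \xi) \cos(3 t)$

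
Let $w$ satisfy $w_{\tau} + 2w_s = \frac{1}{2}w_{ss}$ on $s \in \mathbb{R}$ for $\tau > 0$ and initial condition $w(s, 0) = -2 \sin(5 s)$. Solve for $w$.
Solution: Moving frame: $\eta = s - 2\tau$, $\sigma = \tau$, $w = u(\eta,\sigma)$, so $w_{\tau} = u_{\sigma} - 2u_{\eta}$ and $w_{ss} = u_{\eta\eta}$.
Hence $w_{\tau} + 2w_s = u_{\sigma}$ and the PDE becomes the heat equation $u_{\sigma} = \frac{1}{2}u_{\eta\eta}$ on $\eta \in \mathbb{R}$.
Initial data: $u(\eta,0) = w(\eta,0) = -2 \sin(5 \eta)$. Each mode $\sin(n\eta)$ decays as $e^{-n^2\sigma/2}$ on $\mathbb{R}$, so $u(\eta,\sigma) = \sum c_n e^{-n^2\sigma/2} \sin(n\eta)$ with $c_5=-2$: $u(\eta,\sigma) = -2 e^{-25 \sigma/2} \sin(5 \eta)$.
Substituting back: $w(s,\tau) = u(s - 2\tau, \tau)$.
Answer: $w(s, \tau) = 2 e^{-25 \tau/2} \sin(10 \tau - 5 s)$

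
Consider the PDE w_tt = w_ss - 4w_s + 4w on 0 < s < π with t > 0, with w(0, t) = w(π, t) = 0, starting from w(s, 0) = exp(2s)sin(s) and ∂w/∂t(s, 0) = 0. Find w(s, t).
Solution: Substitute w = exp(2s)u.
Then w_s = exp(2s)(u_s + 2u), w_ss = exp(2s)(u_ss + 4u_s + 4u), w_tt = exp(2s)u_tt; substituting and dividing by exp(2s), the lower-order terms cancel: u_tt = u_ss (standard wave equation).
Data for u: u(s,0) = exp(-2s)w(s,0) = sin(s); u_t(s,0) = exp(-2s)w_t(s,0) = 0. The boundary conditions carry over: u(0,t) = u(π,t) = 0.
Separating variables: u = Σ [A_n cos(ω_n t) + B_n sin(ω_n t)] sin(ns), ω_n = n. From ICs: A_1=1.
So u(s,t) = sin(s)cos(t), and w(s,t) = exp(2s)u(s,t).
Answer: w(s, t) = exp(2s)sin(s)cos(t)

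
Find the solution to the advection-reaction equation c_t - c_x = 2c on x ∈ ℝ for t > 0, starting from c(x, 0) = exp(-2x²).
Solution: Substitute c = exp(2t)u.
Then c_t = exp(2t)(u_t + 2u), c_x = exp(2t)u_x; substituting and dividing by exp(2t), the lower-order terms cancel: u_t - u_x = 0 (standard advection equation).
Data for u: u(x,0) = c(x,0) = exp(-2x²).
By characteristics (dx/dt = -1), u(x,t) = f(x + t) with f = u(·, 0).
So u(x,t) = exp(-2(t + x)²), and c(x,t) = exp(2t)u(x,t).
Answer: c(x, t) = exp(2t)exp(-2(t + x)²)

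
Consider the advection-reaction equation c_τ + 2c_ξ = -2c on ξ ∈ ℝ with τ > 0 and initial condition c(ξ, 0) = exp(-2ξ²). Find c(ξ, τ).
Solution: Substitute c = exp(-2τ)u.
Then c_τ = exp(-2τ)(u_τ - 2u), c_ξ = exp(-2τ)u_ξ; substituting and dividing by exp(-2τ), the lower-order terms cancel: u_τ + 2u_ξ = 0 (standard advection equation).
Data for u: u(ξ,0) = c(ξ,0) = exp(-2ξ²).
By characteristics (dξ/dτ = 2), u(ξ,τ) = f(ξ - 2τ) with f = u(·, 0).
So u(ξ,τ) = exp(-2(ξ - 2τ)²), and c(ξ,τ) = exp(-2τ)u(ξ,τ).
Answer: c(ξ, τ) = exp(-2τ)exp(-2(ξ - 2τ)²)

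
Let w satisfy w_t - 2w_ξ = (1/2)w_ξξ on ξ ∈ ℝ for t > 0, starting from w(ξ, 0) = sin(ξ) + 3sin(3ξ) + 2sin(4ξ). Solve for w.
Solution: Change to a moving frame: let η = ξ + 2t, σ = t and write w(ξ,t) = u(η,σ).
By the chain rule w_t = u_σ + 2u_η, w_ξ = u_η, w_ξξ = u_ηη.
Then w_t - 2w_ξ = u_σ: the advection term cancels and the PDE becomes the heat equation u_σ = (1/2)u_ηη on η ∈ ℝ.
Initial data: u(η,0) = w(η,0) = sin(η) + 3sin(3η) + 2sin(4η).
On η ∈ ℝ each mode satisfies (sin(nη))″ = -n² sin(nη), so exp(-n²σ/2) sin(nη) solves the heat equation; by superposition u(η,σ) = Σ c_n exp(-n²σ/2) sin(nη).
Reading off the coefficients: c_1=1, c_3=3, c_4=2, so u(η,σ) = 2exp(-8σ)sin(4η) + exp(-σ/2)sin(η) + 3exp(-9σ/2)sin(3η).
Substituting back η = ξ + 2t, σ = t: w(ξ,t) = u(ξ + 2t, t).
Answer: w(ξ, t) = 2exp(-8t)sin(8t + 4ξ) + exp(-t/2)sin(2t + ξ) + 3exp(-9t/2)sin(6t + 3ξ)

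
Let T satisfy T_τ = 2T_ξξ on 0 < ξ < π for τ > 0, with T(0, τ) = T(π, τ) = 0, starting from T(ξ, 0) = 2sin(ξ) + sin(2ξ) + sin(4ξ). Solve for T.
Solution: Using separation of variables T = X(ξ)G(τ):
Eigenfunctions: sin(nξ), n = 1, 2, 3, ...
General solution: T(ξ, τ) = Σ c_n sin(nξ) exp(-2n² τ)
Matching T(ξ,0) = 2sin(ξ) + sin(2ξ) + sin(4ξ) term by term: c_1=2, c_2=1, c_4=1.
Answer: T(ξ, τ) = 2exp(-2τ)sin(ξ) + exp(-8τ)sin(2ξ) + exp(-32τ)sin(4ξ)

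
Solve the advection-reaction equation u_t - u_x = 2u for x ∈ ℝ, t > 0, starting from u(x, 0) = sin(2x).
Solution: Substitute u = exp(2t)w, i.e. w = exp(-2t)u.
By the product rule, u_t = exp(2t)(w_t + 2w), u_x = exp(2t)w_x.
Substituting into the PDE and dividing by exp(2t): w_t + 2w - w_x = 2w.
The lower-order terms cancel, leaving the standard advection equation w_t - w_x = 0.
Initial data for w: w(x,0) = u(x,0) = sin(2x).
Solve for w:
  By method of characteristics (waves move left with speed 1):
  Along characteristics x + t = const, w is constant, so w(x,t) = f(x + t) with f = w(·, 0).
Hence w(x,t) = sin(2t + 2x).
Transform back: u(x,t) = exp(2t)w(x,t).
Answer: u(x, t) = exp(2t)sin(2t + 2x)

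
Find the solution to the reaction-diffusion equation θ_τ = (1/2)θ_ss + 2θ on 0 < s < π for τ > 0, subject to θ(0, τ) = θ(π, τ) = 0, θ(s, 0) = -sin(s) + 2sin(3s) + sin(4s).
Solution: Substitute θ = exp(2τ)u.
Then θ_τ = exp(2τ)(u_τ + 2u), θ_ss = exp(2τ)u_ss; substituting and dividing by exp(2τ), the lower-order terms cancel: u_τ = (1/2)u_ss (standard heat equation).
Data for u: u(s,0) = θ(s,0) = -sin(s) + 2sin(3s) + sin(4s). The boundary conditions carry over: u(0,τ) = u(π,τ) = 0.
Separating variables: u = Σ c_n exp(-n²τ/2) sin(ns). From u(s,0) = -sin(s) + 2sin(3s) + sin(4s): c_1=-1, c_3=2, c_4=1.
So u(s,τ) = exp(-8τ)sin(4s) - exp(-τ/2)sin(s) + 2exp(-9τ/2)sin(3s), and θ(s,τ) = exp(2τ)u(s,τ).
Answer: θ(s, τ) = -exp(3τ/2)sin(s) + exp(-6τ)sin(4s) + 2exp(-5τ/2)sin(3s)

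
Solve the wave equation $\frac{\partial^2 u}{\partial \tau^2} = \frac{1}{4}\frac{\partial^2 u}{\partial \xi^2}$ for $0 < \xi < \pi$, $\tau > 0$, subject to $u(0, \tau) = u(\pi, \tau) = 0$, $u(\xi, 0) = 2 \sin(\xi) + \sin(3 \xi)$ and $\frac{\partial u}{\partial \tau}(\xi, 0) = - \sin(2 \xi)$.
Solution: Using separation of variables $u = X(\xi)T(\tau)$:
Eigenfunctions: $\sin(n\xi)$, $n = 1, 2, 3, \ldots$
General solution: $u(\xi, \tau) = \sum [A_n \cos(n \tau/2) + B_n \sin(n \tau/2)] \sin(n\xi)$
From $u(\xi,0) = 2 \sin(\xi) + \sin(3 \xi)$: $A_1=2, A_3=1$. From $u_{\tau}(\xi,0) = - \sin(2 \xi)$, using $u_{\tau}(\xi,0) = \sum \omega_n B_n \sin(n\xi)$ with $\omega_n = n/2$: $B_2 = (-1)/1 = -1$.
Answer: $u(\xi, \tau) = - \sin(\tau) \sin(2 \xi) + 2 \sin(\xi) \cos(\tau/2) + \sin(3 \xi) \cos(3 \tau/2)$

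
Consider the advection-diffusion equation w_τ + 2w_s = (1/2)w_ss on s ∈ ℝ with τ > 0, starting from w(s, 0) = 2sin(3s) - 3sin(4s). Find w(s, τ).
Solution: Moving frame: η = s - 2τ, σ = τ, w = u(η,σ), so w_τ = u_σ - 2u_η and w_ss = u_ηη.
Hence w_τ + 2w_s = u_σ and the PDE becomes the heat equation u_σ = (1/2)u_ηη on η ∈ ℝ.
Initial data: u(η,0) = w(η,0) = 2sin(3η) - 3sin(4η). Each mode sin(nη) decays as exp(-n²σ/2) on ℝ, so u(η,σ) = Σ c_n exp(-n²σ/2) sin(nη) with c_3=2, c_4=-3: u(η,σ) = -3exp(-8σ)sin(4η) + 2exp(-9σ/2)sin(3η).
Substituting back: w(s,τ) = u(s - 2τ, τ).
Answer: w(s, τ) = -3exp(-8τ)sin(4s - 8τ) + 2exp(-9τ/2)sin(3s - 6τ)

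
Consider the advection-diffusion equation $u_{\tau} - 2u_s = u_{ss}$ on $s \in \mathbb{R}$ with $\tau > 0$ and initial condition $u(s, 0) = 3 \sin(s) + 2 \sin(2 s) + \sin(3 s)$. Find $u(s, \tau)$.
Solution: Moving frame: $\eta = s + 2\tau$, $\sigma = \tau$, $u = w(\eta,\sigma)$, so $u_{\tau} = w_{\sigma} + 2w_{\eta}$ and $u_{ss} = w_{\eta\eta}$.
Hence $u_{\tau} - 2u_s = w_{\sigma}$ and the PDE becomes the heat equation $w_{\sigma} = w_{\eta\eta}$ on $\eta \in \mathbb{R}$.
Initial data: $w(\eta,0) = u(\eta,0) = 3 \sin(\eta) + 2 \sin(2 \eta) + \sin(3 \eta)$. Each mode $\sin(n\eta)$ decays as $e^{-n^2\sigma}$ on $\mathbb{R}$, so $w(\eta,\sigma) = \sum c_n e^{-n^2\sigma} \sin(n\eta)$ with $c_1=3, c_2=2, c_3=1$: $w(\eta,\sigma) = 3 e^{-\sigma} \sin(\eta) + 2 e^{-4 \sigma} \sin(2 \eta) + e^{-9 \sigma} \sin(3 \eta)$.
Substituting back: $u(s,\tau) = w(s + 2\tau, \tau)$.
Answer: $u(s, \tau) = 3 e^{-\tau} \sin(2 \tau + s) + 2 e^{-4 \tau} \sin(4 \tau + 2 s) + e^{-9 \tau} \sin(6 \tau + 3 s)$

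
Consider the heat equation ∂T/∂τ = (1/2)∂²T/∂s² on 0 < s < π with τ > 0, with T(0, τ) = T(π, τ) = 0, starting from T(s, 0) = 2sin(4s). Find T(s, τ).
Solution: Separating variables: T = Σ c_n exp(-n²τ/2) sin(ns). From T(s,0) = 2sin(4s): c_4=2.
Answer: T(s, τ) = 2exp(-8τ)sin(4s)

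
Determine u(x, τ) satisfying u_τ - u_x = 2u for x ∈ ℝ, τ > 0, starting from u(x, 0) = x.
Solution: Substitute u = exp(2τ)w.
Then u_τ = exp(2τ)(w_τ + 2w), u_x = exp(2τ)w_x; substituting and dividing by exp(2τ), the lower-order terms cancel: w_τ - w_x = 0 (standard advection equation).
Data for w: w(x,0) = u(x,0) = x.
By characteristics (dx/dτ = -1), w(x,τ) = f(x + τ) with f = w(·, 0).
So w(x,τ) = x + τ, and u(x,τ) = exp(2τ)w(x,τ).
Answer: u(x, τ) = xexp(2τ) + τexp(2τ)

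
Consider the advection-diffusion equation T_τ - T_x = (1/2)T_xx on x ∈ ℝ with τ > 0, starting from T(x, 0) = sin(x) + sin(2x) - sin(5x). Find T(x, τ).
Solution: Moving frame: η = x + τ, σ = τ, T = u(η,σ), so T_τ = u_σ + u_η and T_xx = u_ηη.
Hence T_τ - T_x = u_σ and the PDE becomes the heat equation u_σ = (1/2)u_ηη on η ∈ ℝ.
Initial data: u(η,0) = T(η,0) = sin(η) + sin(2η) - sin(5η). Each mode sin(nη) decays as exp(-n²σ/2) on ℝ, so u(η,σ) = Σ c_n exp(-n²σ/2) sin(nη) with c_1=1, c_2=1, c_5=-1: u(η,σ) = exp(-2σ)sin(2η) + exp(-σ/2)sin(η) - exp(-25σ/2)sin(5η).
Substituting back: T(x,τ) = u(x + τ, τ).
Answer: T(x, τ) = exp(-2τ)sin(2x + 2τ) + exp(-τ/2)sin(x + τ) - exp(-25τ/2)sin(5x + 5τ)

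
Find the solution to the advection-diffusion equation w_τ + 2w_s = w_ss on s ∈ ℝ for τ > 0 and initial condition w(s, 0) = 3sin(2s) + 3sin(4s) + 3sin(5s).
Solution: Change to a moving frame: let η = s - 2τ, σ = τ and write w(s,τ) = u(η,σ).
By the chain rule w_τ = u_σ - 2u_η, w_s = u_η, w_ss = u_ηη.
Then w_τ + 2w_s = u_σ: the advection term cancels and the PDE becomes the heat equation u_σ = u_ηη on η ∈ ℝ.
Initial data: u(η,0) = w(η,0) = 3sin(2η) + 3sin(4η) + 3sin(5η).
On η ∈ ℝ each mode satisfies (sin(nη))″ = -n² sin(nη), so exp(-n²σ) sin(nη) solves the heat equation; by superposition u(η,σ) = Σ c_n exp(-n²σ) sin(nη).
Reading off the coefficients: c_2=3, c_4=3, c_5=3, so u(η,σ) = 3exp(-4σ)sin(2η) + 3exp(-16σ)sin(4η) + 3exp(-25σ)sin(5η).
Substituting back η = s - 2τ, σ = τ: w(s,τ) = u(s - 2τ, τ).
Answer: w(s, τ) = 3exp(-4τ)sin(2s - 4τ) + 3exp(-16τ)sin(4s - 8τ) + 3exp(-25τ)sin(5s - 10τ)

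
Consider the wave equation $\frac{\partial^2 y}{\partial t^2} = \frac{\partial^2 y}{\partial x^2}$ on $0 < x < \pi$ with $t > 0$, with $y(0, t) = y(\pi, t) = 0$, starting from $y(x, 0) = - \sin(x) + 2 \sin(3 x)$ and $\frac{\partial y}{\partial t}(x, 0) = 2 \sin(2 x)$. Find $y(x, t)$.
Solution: Separating variables: $y = \sum [A_n \cos(\omega_n t) + B_n \sin(\omega_n t)] \sin(nx)$, $\omega_n = n$. From ICs ($B_n$ = velocity coefficient / $\omega_n$): $A_1=-1, A_3=2, B_2=1$.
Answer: $y(x, t) = \sin(2 t) \sin(2 x) -  \sin(x) \cos(t) + 2 \sin(3 x) \cos(3 t)$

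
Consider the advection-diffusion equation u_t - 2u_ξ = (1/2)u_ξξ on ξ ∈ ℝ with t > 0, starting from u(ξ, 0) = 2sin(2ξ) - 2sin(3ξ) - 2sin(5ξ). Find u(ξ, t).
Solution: Moving frame: η = ξ + 2t, σ = t, u = w(η,σ), so u_t = w_σ + 2w_η and u_ξξ = w_ηη.
Hence u_t - 2u_ξ = w_σ and the PDE becomes the heat equation w_σ = (1/2)w_ηη on η ∈ ℝ.
Initial data: w(η,0) = u(η,0) = 2sin(2η) - 2sin(3η) - 2sin(5η). Each mode sin(nη) decays as exp(-n²σ/2) on ℝ, so w(η,σ) = Σ c_n exp(-n²σ/2) sin(nη) with c_2=2, c_3=-2, c_5=-2: w(η,σ) = 2exp(-2σ)sin(2η) - 2exp(-9σ/2)sin(3η) - 2exp(-25σ/2)sin(5η).
Substituting back: u(ξ,t) = w(ξ + 2t, t).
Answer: u(ξ, t) = 2exp(-2t)sin(4t + 2ξ) - 2exp(-9t/2)sin(6t + 3ξ) - 2exp(-25t/2)sin(10t + 5ξ)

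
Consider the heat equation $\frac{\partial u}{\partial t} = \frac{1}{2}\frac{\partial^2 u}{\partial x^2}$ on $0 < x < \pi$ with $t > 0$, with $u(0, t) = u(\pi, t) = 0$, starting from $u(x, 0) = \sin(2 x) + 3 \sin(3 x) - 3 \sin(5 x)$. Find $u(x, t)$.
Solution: Using separation of variables $u = X(x)T(t)$:
Eigenfunctions: $\sin(nx)$, $n = 1, 2, 3, \ldots$
General solution: $u(x, t) = \sum c_n \sin(nx) e^{-n^2 t/2}$
Matching $u(x,0) = \sin(2 x) + 3 \sin(3 x) - 3 \sin(5 x)$ term by term: $c_2=1, c_3=3, c_5=-3$.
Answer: $u(x, t) = e^{-2 t} \sin(2 x) + 3 e^{-9 t/2} \sin(3 x) - 3 e^{-25 t/2} \sin(5 x)$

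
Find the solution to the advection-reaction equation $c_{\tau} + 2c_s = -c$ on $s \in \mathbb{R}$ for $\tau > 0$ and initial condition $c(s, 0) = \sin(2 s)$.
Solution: Substitute $c = e^{-\tau}u$, i.e. $u = e^{\tau}c$.
By the product rule, $c_{\tau} = e^{-\tau}(u_{\tau} - u)$, $c_s = e^{-\tau}u_s$.
Substituting into the PDE and dividing by $e^{-\tau}$: $u_{\tau} - u + 2u_s = -u$.
The lower-order terms cancel, leaving the standard advection equation $u_{\tau} + 2u_s = 0$.
Initial data for $u$: $u(s,0) = c(s,0) = \sin(2 s)$.
Solve for $u$:
  By method of characteristics (waves move right with speed 2):
  Along characteristics $s - 2\tau =$ const, $u$ is constant, so $u(s,\tau) = f(s - 2\tau)$ with $f = u( \cdot , 0)$.
Hence $u(s,\tau) = \sin(2 s - 4 \tau)$.
Transform back: $c(s,\tau) = e^{-\tau}u(s,\tau)$.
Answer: $c(s, \tau) = - e^{-\tau} \sin(4 \tau - 2 s)$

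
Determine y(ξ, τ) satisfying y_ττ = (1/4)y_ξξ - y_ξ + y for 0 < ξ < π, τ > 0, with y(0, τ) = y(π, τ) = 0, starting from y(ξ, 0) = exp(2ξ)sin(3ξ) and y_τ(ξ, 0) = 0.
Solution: Substitute y = exp(2ξ)u, i.e. u = exp(-2ξ)y.
By the product rule, y_ξ = exp(2ξ)(u_ξ + 2u), y_ξξ = exp(2ξ)(u_ξξ + 4u_ξ + 4u), y_ττ = exp(2ξ)u_ττ.
Substituting into the PDE and dividing by exp(2ξ): u_ττ = (1/4)(u_ξξ + 4u_ξ + 4u) - (u_ξ + 2u) + u.
The lower-order terms cancel, leaving the standard wave equation u_ττ = (1/4)u_ξξ.
Initial data for u: u(ξ,0) = exp(-2ξ)y(ξ,0) = sin(3ξ); u_τ(ξ,0) = exp(-2ξ)y_τ(ξ,0) = 0. The boundary conditions carry over: u(0,τ) = u(π,τ) = 0.
Solve for u:
  Using separation of variables u = X(ξ)T(τ):
  Eigenfunctions: sin(nξ), n = 1, 2, 3, ...
  General solution: u(ξ, τ) = Σ [A_n cos(n τ/2) + B_n sin(n τ/2)] sin(nξ)
  From u(ξ,0) = sin(3ξ): A_3=1. From u_τ(ξ,0) = 0: all B_n = 0.
Hence u(ξ,τ) = sin(3ξ)cos(3τ/2).
Transform back: y(ξ,τ) = exp(2ξ)u(ξ,τ).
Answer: y(ξ, τ) = exp(2ξ)sin(3ξ)cos(3τ/2)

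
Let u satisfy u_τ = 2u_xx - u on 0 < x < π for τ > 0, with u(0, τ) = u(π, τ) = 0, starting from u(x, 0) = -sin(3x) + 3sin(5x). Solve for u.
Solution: Substitute u = exp(-τ)w, i.e. w = exp(τ)u.
By the product rule, u_τ = exp(-τ)(w_τ - w), u_xx = exp(-τ)w_xx.
Substituting into the PDE and dividing by exp(-τ): w_τ - w = 2w_xx - w.
The lower-order terms cancel, leaving the standard heat equation w_τ = 2w_xx.
Initial data for w: w(x,0) = u(x,0) = -sin(3x) + 3sin(5x). The boundary conditions carry over: w(0,τ) = w(π,τ) = 0.
Solve for w:
  Using separation of variables w = X(x)T(τ):
  Eigenfunctions: sin(nx), n = 1, 2, 3, ...
  General solution: w(x, τ) = Σ c_n sin(nx) exp(-2n² τ)
  Matching w(x,0) = -sin(3x) + 3sin(5x) term by term: c_3=-1, c_5=3.
Hence w(x,τ) = -exp(-18τ)sin(3x) + 3exp(-50τ)sin(5x).
Transform back: u(x,τ) = exp(-τ)w(x,τ).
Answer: u(x, τ) = -exp(-19τ)sin(3x) + 3exp(-51τ)sin(5x)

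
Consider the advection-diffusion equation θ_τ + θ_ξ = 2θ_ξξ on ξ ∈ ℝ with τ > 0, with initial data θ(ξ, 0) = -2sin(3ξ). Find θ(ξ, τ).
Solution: Moving frame: η = ξ - τ, σ = τ, θ = u(η,σ), so θ_τ = u_σ - u_η and θ_ξξ = u_ηη.
Hence θ_τ + θ_ξ = u_σ and the PDE becomes the heat equation u_σ = 2u_ηη on η ∈ ℝ.
Initial data: u(η,0) = θ(η,0) = -2sin(3η). Each mode sin(nη) decays as exp(-2n²σ) on ℝ, so u(η,σ) = Σ c_n exp(-2n²σ) sin(nη) with c_3=-2: u(η,σ) = -2exp(-18σ)sin(3η).
Substituting back: θ(ξ,τ) = u(ξ - τ, τ).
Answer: θ(ξ, τ) = -2exp(-18τ)sin(3ξ - 3τ)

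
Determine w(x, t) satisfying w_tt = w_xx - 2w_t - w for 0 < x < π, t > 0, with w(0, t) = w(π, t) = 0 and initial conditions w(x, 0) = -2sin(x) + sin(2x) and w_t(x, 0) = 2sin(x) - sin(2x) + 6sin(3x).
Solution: Substitute w = exp(-t)u, i.e. u = exp(t)w.
By the product rule, w_t = exp(-t)(u_t - u), w_tt = exp(-t)(u_tt - 2u_t + u), w_xx = exp(-t)u_xx.
Substituting into the PDE and dividing by exp(-t): u_tt - 2u_t + u = u_xx - 2(u_t - u) - u.
The lower-order terms cancel, leaving the standard wave equation u_tt = u_xx.
Initial data for u: u(x,0) = w(x,0) = -2sin(x) + sin(2x); u_t(x,0) = w_t(x,0) + w(x,0) = 6sin(3x). The boundary conditions carry over: u(0,t) = u(π,t) = 0.
Solve for u:
  Using separation of variables u = X(x)T(t):
  Eigenfunctions: sin(nx), n = 1, 2, 3, ...
  General solution: u(x, t) = Σ [A_n cos(n t) + B_n sin(n t)] sin(nx)
  From u(x,0) = -2sin(x) + sin(2x): A_1=-2, A_2=1. From u_t(x,0) = 6sin(3x), using u_t(x,0) = Σ ω_n B_n sin(nx) with ω_n = n: B_3 = 6/3 = 2.
Hence u(x,t) = 2sin(3t)sin(3x) - 2sin(x)cos(t) + sin(2x)cos(2t).
Transform back: w(x,t) = exp(-t)u(x,t).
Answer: w(x, t) = 2exp(-t)sin(3t)sin(3x) - 2exp(-t)sin(x)cos(t) + exp(-t)sin(2x)cos(2t)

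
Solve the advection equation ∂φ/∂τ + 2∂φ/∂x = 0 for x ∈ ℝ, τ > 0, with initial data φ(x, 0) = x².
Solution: By method of characteristics (waves move right with speed 2):
Along characteristics x - 2τ = const, φ is constant, so φ(x,τ) = f(x - 2τ) with f = φ(·, 0).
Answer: φ(x, τ) = x² - 4xτ + 4τ²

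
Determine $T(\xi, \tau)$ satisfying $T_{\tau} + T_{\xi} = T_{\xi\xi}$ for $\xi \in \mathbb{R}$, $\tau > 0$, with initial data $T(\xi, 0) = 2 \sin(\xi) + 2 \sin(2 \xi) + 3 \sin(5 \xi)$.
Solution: Change to a moving frame: let $\eta = \xi - \tau$, $\sigma = \tau$ and write $T(\xi,\tau) = u(\eta,\sigma)$.
By the chain rule $T_{\tau} = u_{\sigma} - u_{\eta}$, $T_{\xi} = u_{\eta}$, $T_{\xi\xi} = u_{\eta\eta}$.
Then $T_{\tau} + T_{\xi} = u_{\sigma}$: the advection term cancels and the PDE becomes the heat equation $u_{\sigma} = u_{\eta\eta}$ on $\eta \in \mathbb{R}$.
Initial data: $u(\eta,0) = T(\eta,0) = 2 \sin(\eta) + 2 \sin(2 \eta) + 3 \sin(5 \eta)$.
On $\eta \in \mathbb{R}$ each mode satisfies $(\sin(n\eta))'' = -n^2 \sin(n\eta)$, so $e^{-n^2\sigma} \sin(n\eta)$ solves the heat equation; by superposition $u(\eta,\sigma) = \sum c_n e^{-n^2\sigma} \sin(n\eta)$.
Reading off the coefficients: $c_1=2, c_2=2, c_5=3$, so $u(\eta,\sigma) = 2 e^{-\sigma} \sin(\eta) + 2 e^{-4 \sigma} \sin(2 \eta) + 3 e^{-25 \sigma} \sin(5 \eta)$.
Substituting back $\eta = \xi - \tau$, $\sigma = \tau$: $T(\xi,\tau) = u(\xi - \tau, \tau)$.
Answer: $T(\xi, \tau) = -2 e^{-\tau} \sin(\tau - \xi) - 2 e^{-4 \tau} \sin(2 \tau - 2 \xi) - 3 e^{-25 \tau} \sin(5 \tau - 5 \xi)$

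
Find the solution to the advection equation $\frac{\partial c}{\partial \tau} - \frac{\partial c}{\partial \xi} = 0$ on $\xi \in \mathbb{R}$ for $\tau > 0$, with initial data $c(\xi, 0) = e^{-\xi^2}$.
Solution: By method of characteristics (waves move left with speed 1):
Along characteristics $\xi + \tau =$ const, $c$ is constant, so $c(\xi,\tau) = f(\xi + \tau)$ with $f = c( \cdot , 0)$.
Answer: $c(\xi, \tau) = e^{-(\tau + \xi)^2}$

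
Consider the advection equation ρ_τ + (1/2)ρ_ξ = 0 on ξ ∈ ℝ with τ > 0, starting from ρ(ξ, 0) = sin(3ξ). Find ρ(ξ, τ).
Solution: By method of characteristics (waves move right with speed 1/2):
Along characteristics ξ - (1/2)τ = const, ρ is constant, so ρ(ξ,τ) = f(ξ - (1/2)τ) with f = ρ(·, 0).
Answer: ρ(ξ, τ) = sin(3ξ - 3τ/2)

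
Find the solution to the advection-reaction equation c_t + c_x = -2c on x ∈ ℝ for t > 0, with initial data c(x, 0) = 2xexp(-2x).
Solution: Substitute c = exp(-2x)u, i.e. u = exp(2x)c.
By the product rule, c_x = exp(-2x)(u_x - 2u), c_t = exp(-2x)u_t.
Substituting into the PDE and dividing by exp(-2x): u_t + (u_x - 2u) = -2u.
The lower-order terms cancel, leaving the standard advection equation u_t + u_x = 0.
Initial data for u: u(x,0) = exp(2x)c(x,0) = 2x.
Solve for u:
  By method of characteristics (waves move right with speed 1):
  Along characteristics x - t = const, u is constant, so u(x,t) = f(x - t) with f = u(·, 0).
Hence u(x,t) = -2t + 2x.
Transform back: c(x,t) = exp(-2x)u(x,t).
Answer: c(x, t) = -2texp(-2x) + 2xexp(-2x)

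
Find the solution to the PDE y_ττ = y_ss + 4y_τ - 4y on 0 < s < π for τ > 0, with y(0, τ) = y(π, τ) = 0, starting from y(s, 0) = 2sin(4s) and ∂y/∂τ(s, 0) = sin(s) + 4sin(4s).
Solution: Substitute y = exp(2τ)u, i.e. u = exp(-2τ)y.
By the product rule, y_τ = exp(2τ)(u_τ + 2u), y_ττ = exp(2τ)(u_ττ + 4u_τ + 4u), y_ss = exp(2τ)u_ss.
Substituting into the PDE and dividing by exp(2τ): u_ττ + 4u_τ + 4u = u_ss + 4(u_τ + 2u) - 4u.
The lower-order terms cancel, leaving the standard wave equation u_ττ = u_ss.
Initial data for u: u(s,0) = y(s,0) = 2sin(4s); u_τ(s,0) = y_τ(s,0) - 2y(s,0) = sin(s). The boundary conditions carry over: u(0,τ) = u(π,τ) = 0.
Solve for u:
  Using separation of variables u = X(s)T(τ):
  Eigenfunctions: sin(ns), n = 1, 2, 3, ...
  General solution: u(s, τ) = Σ [A_n cos(n τ) + B_n sin(n τ)] sin(ns)
  From u(s,0) = 2sin(4s): A_4=2. From u_τ(s,0) = sin(s), using u_τ(s,0) = Σ ω_n B_n sin(ns) with ω_n = n: B_1 = 1/1 = 1.
Hence u(s,τ) = sin(s)sin(τ) + 2sin(4s)cos(4τ).
Transform back: y(s,τ) = exp(2τ)u(s,τ).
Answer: y(s, τ) = exp(2τ)sin(s)sin(τ) + 2exp(2τ)sin(4s)cos(4τ)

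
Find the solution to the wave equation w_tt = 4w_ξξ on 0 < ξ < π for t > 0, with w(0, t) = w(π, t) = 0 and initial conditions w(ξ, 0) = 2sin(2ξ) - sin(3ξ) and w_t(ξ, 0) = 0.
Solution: Separating variables: w = Σ [A_n cos(ω_n t) + B_n sin(ω_n t)] sin(nξ), ω_n = 2n. From ICs: A_2=2, A_3=-1.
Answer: w(ξ, t) = 2sin(2ξ)cos(4t) - sin(3ξ)cos(6t)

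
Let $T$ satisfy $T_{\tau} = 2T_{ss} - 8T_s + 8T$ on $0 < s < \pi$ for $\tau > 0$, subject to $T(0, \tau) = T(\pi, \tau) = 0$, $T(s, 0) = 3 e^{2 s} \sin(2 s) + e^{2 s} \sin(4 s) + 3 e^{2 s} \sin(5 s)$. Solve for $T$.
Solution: Substitute $T = e^{2s}u$.
Then $T_s = e^{2s}(u_s + 2u)$, $T_{ss} = e^{2s}(u_{ss} + 4u_s + 4u)$, $T_{\tau} = e^{2s}u_{\tau}$; substituting and dividing by $e^{2s}$, the lower-order terms cancel: $u_{\tau} = 2u_{ss}$ (standard heat equation).
Data for $u$: $u(s,0) = e^{-2s}T(s,0) = 3 \sin(2 s) + \sin(4 s) + 3 \sin(5 s)$. The boundary conditions carry over: $u(0,\tau) = u(\pi,\tau) = 0$.
Separating variables: $u = \sum c_n e^{-2n^2\tau} \sin(ns)$. From $u(s,0) = 3 \sin(2 s) + \sin(4 s) + 3 \sin(5 s)$: $c_2=3, c_4=1, c_5=3$.
So $u(s,\tau) = 3 e^{-8 \tau} \sin(2 s) + e^{-32 \tau} \sin(4 s) + 3 e^{-50 \tau} \sin(5 s)$, and $T(s,\tau) = e^{2s}u(s,\tau)$.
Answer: $T(s, \tau) = 3 e^{-8 \tau} e^{2 s} \sin(2 s) + e^{-32 \tau} e^{2 s} \sin(4 s) + 3 e^{-50 \tau} e^{2 s} \sin(5 s)$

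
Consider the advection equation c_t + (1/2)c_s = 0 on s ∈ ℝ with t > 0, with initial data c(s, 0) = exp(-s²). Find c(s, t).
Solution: By characteristics (ds/dt = 1/2), c(s,t) = f(s - (1/2)t) with f = c(·, 0).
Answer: c(s, t) = exp(-(s - t/2)²)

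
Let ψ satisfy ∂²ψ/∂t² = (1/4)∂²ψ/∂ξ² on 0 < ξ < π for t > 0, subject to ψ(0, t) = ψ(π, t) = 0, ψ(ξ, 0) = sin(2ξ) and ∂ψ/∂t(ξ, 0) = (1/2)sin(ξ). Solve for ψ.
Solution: Using separation of variables ψ = X(ξ)T(t):
Eigenfunctions: sin(nξ), n = 1, 2, 3, ...
General solution: ψ(ξ, t) = Σ [A_n cos(n t/2) + B_n sin(n t/2)] sin(nξ)
From ψ(ξ,0) = sin(2ξ): A_2=1. From ψ_t(ξ,0) = (1/2)sin(ξ), using ψ_t(ξ,0) = Σ ω_n B_n sin(nξ) with ω_n = n/2: B_1 = (1/2)/(1/2) = 1.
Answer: ψ(ξ, t) = sin(t/2)sin(ξ) + sin(2ξ)cos(t)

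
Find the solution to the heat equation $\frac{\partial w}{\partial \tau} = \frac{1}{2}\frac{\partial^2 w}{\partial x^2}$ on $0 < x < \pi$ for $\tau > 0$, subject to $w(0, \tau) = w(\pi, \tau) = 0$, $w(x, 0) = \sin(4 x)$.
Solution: Separating variables: $w = \sum c_n e^{-n^2\tau/2} \sin(nx)$. From $w(x,0) = \sin(4 x)$: $c_4=1$.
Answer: $w(x, \tau) = e^{-8 \tau} \sin(4 x)$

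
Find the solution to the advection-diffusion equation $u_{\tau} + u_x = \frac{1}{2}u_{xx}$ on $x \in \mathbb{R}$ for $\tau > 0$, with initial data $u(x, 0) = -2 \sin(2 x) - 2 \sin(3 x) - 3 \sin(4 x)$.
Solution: Change to a moving frame: let $\eta = x - \tau$, $\sigma = \tau$ and write $u(x,\tau) = w(\eta,\sigma)$.
By the chain rule $u_{\tau} = w_{\sigma} - w_{\eta}$, $u_x = w_{\eta}$, $u_{xx} = w_{\eta\eta}$.
Then $u_{\tau} + u_x = w_{\sigma}$: the advection term cancels and the PDE becomes the heat equation $w_{\sigma} = \frac{1}{2}w_{\eta\eta}$ on $\eta \in \mathbb{R}$.
Initial data: $w(\eta,0) = u(\eta,0) = -2 \sin(2 \eta) - 2 \sin(3 \eta) - 3 \sin(4 \eta)$.
On $\eta \in \mathbb{R}$ each mode satisfies $(\sin(n\eta))'' = -n^2 \sin(n\eta)$, so $e^{-n^2\sigma/2} \sin(n\eta)$ solves the heat equation; by superposition $w(\eta,\sigma) = \sum c_n e^{-n^2\sigma/2} \sin(n\eta)$.
Reading off the coefficients: $c_2=-2, c_3=-2, c_4=-3$, so $w(\eta,\sigma) = -2 e^{-2 \sigma} \sin(2 \eta) - 3 e^{-8 \sigma} \sin(4 \eta) - 2 e^{-9 \sigma/2} \sin(3 \eta)$.
Substituting back $\eta = x - \tau$, $\sigma = \tau$: $u(x,\tau) = w(x - \tau, \tau)$.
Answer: $u(x, \tau) = 2 e^{-2 \tau} \sin(2 \tau - 2 x) + 3 e^{-8 \tau} \sin(4 \tau - 4 x) + 2 e^{-9 \tau/2} \sin(3 \tau - 3 x)$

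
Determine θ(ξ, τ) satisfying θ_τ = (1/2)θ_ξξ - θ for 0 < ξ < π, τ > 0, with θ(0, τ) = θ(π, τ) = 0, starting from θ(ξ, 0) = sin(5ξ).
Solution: Substitute θ = exp(-τ)u.
Then θ_τ = exp(-τ)(u_τ - u), θ_ξξ = exp(-τ)u_ξξ; substituting and dividing by exp(-τ), the lower-order terms cancel: u_τ = (1/2)u_ξξ (standard heat equation).
Data for u: u(ξ,0) = θ(ξ,0) = sin(5ξ). The boundary conditions carry over: u(0,τ) = u(π,τ) = 0.
Separating variables: u = Σ c_n exp(-n²τ/2) sin(nξ). From u(ξ,0) = sin(5ξ): c_5=1.
So u(ξ,τ) = exp(-25τ/2)sin(5ξ), and θ(ξ,τ) = exp(-τ)u(ξ,τ).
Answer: θ(ξ, τ) = exp(-27τ/2)sin(5ξ)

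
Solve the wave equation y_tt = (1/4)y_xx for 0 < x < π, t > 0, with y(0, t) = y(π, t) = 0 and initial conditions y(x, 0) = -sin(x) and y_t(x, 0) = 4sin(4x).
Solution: Separating variables: y = Σ [A_n cos(ω_n t) + B_n sin(ω_n t)] sin(nx), ω_n = n/2. From ICs (B_n = velocity coefficient / ω_n): A_1=-1, B_4=2.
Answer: y(x, t) = 2sin(2t)sin(4x) - sin(x)cos(t/2)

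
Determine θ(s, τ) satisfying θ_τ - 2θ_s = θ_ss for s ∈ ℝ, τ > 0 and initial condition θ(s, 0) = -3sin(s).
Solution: Moving frame: η = s + 2τ, σ = τ, θ = u(η,σ), so θ_τ = u_σ + 2u_η and θ_ss = u_ηη.
Hence θ_τ - 2θ_s = u_σ and the PDE becomes the heat equation u_σ = u_ηη on η ∈ ℝ.
Initial data: u(η,0) = θ(η,0) = -3sin(η). Each mode sin(nη) decays as exp(-n²σ) on ℝ, so u(η,σ) = Σ c_n exp(-n²σ) sin(nη) with c_1=-3: u(η,σ) = -3exp(-σ)sin(η).
Substituting back: θ(s,τ) = u(s + 2τ, τ).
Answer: θ(s, τ) = -3exp(-τ)sin(s + 2τ)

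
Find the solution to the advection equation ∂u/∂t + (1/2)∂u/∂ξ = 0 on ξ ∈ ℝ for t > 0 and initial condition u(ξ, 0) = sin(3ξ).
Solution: By characteristics (dξ/dt = 1/2), u(ξ,t) = f(ξ - (1/2)t) with f = u(·, 0).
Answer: u(ξ, t) = -sin(3t/2 - 3ξ)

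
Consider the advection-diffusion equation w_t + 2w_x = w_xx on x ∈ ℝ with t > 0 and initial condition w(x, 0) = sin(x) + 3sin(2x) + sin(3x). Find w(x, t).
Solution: Moving frame: η = x - 2t, σ = t, w = u(η,σ), so w_t = u_σ - 2u_η and w_xx = u_ηη.
Hence w_t + 2w_x = u_σ and the PDE becomes the heat equation u_σ = u_ηη on η ∈ ℝ.
Initial data: u(η,0) = w(η,0) = sin(η) + 3sin(2η) + sin(3η). Each mode sin(nη) decays as exp(-n²σ) on ℝ, so u(η,σ) = Σ c_n exp(-n²σ) sin(nη) with c_1=1, c_2=3, c_3=1: u(η,σ) = exp(-σ)sin(η) + 3exp(-4σ)sin(2η) + exp(-9σ)sin(3η).
Substituting back: w(x,t) = u(x - 2t, t).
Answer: w(x, t) = -exp(-t)sin(2t - x) - 3exp(-4t)sin(4t - 2x) - exp(-9t)sin(6t - 3x)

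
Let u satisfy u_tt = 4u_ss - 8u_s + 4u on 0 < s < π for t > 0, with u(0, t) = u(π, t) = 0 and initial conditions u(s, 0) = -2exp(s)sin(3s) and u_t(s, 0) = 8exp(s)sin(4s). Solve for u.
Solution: Substitute u = exp(s)w.
Then u_s = exp(s)(w_s + w), u_ss = exp(s)(w_ss + 2w_s + w), u_tt = exp(s)w_tt; substituting and dividing by exp(s), the lower-order terms cancel: w_tt = 4w_ss (standard wave equation).
Data for w: w(s,0) = exp(-s)u(s,0) = -2sin(3s); w_t(s,0) = exp(-s)u_t(s,0) = 8sin(4s). The boundary conditions carry over: w(0,t) = w(π,t) = 0.
Separating variables: w = Σ [A_n cos(ω_n t) + B_n sin(ω_n t)] sin(ns), ω_n = 2n. From ICs (B_n = velocity coefficient / ω_n): A_3=-2, B_4=1.
So w(s,t) = -2sin(3s)cos(6t) + sin(4s)sin(8t), and u(s,t) = exp(s)w(s,t).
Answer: u(s, t) = -2exp(s)sin(3s)cos(6t) + exp(s)sin(4s)sin(8t)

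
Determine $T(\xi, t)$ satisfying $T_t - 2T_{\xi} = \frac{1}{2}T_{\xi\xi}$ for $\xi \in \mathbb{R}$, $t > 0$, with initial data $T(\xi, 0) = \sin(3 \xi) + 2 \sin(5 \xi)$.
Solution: Moving frame: $\eta = \xi + 2t$, $\sigma = t$, $T = u(\eta,\sigma)$, so $T_t = u_{\sigma} + 2u_{\eta}$ and $T_{\xi\xi} = u_{\eta\eta}$.
Hence $T_t - 2T_{\xi} = u_{\sigma}$ and the PDE becomes the heat equation $u_{\sigma} = \frac{1}{2}u_{\eta\eta}$ on $\eta \in \mathbb{R}$.
Initial data: $u(\eta,0) = T(\eta,0) = \sin(3 \eta) + 2 \sin(5 \eta)$. Each mode $\sin(n\eta)$ decays as $e^{-n^2\sigma/2}$ on $\mathbb{R}$, so $u(\eta,\sigma) = \sum c_n e^{-n^2\sigma/2} \sin(n\eta)$ with $c_3=1, c_5=2$: $u(\eta,\sigma) = e^{-9 \sigma/2} \sin(3 \eta) + 2 e^{-25 \sigma/2} \sin(5 \eta)$.
Substituting back: $T(\xi,t) = u(\xi + 2t, t)$.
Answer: $T(\xi, t) = e^{-9 t/2} \sin(3 \xi + 6 t) + 2 e^{-25 t/2} \sin(5 \xi + 10 t)$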